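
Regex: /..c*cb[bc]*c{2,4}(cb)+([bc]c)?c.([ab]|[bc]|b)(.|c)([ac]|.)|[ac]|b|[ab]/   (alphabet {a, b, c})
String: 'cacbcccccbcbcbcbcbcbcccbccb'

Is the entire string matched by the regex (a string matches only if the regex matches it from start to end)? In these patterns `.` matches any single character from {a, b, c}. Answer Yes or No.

Yes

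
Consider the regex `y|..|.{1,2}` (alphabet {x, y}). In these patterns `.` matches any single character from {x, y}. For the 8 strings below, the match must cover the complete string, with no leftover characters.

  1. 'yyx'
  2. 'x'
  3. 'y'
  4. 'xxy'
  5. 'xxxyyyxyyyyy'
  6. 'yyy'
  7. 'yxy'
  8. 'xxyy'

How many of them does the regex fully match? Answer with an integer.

1. 'yyx' → no match
2. 'x' → match
3. 'y' → match
4. 'xxy' → no match
5. 'xxxyyyxyyyyy' → no match
6. 'yyy' → no match
7. 'yxy' → no match
8. 'xxyy' → no match
Total matched: 2

2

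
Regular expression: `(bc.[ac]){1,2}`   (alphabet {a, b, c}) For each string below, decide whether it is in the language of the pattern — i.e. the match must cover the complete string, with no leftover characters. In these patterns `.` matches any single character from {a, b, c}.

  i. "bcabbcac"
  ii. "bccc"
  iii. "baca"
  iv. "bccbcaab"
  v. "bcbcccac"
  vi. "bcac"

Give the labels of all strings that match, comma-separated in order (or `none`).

i. "bcabbcac" → no match
ii. "bccc" → match
iii. "baca" → no match — must start with "bc"
iv. "bccbcaab" → no match
v. "bcbcccac" → no match
vi. "bcac" → match

ii, vi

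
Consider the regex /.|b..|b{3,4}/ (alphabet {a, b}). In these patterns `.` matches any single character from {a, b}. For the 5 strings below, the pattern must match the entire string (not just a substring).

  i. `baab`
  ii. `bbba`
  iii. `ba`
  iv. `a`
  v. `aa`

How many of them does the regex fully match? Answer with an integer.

i → no match
ii → no match
iii → no match
iv → match
v → no match
Total matched: 1

1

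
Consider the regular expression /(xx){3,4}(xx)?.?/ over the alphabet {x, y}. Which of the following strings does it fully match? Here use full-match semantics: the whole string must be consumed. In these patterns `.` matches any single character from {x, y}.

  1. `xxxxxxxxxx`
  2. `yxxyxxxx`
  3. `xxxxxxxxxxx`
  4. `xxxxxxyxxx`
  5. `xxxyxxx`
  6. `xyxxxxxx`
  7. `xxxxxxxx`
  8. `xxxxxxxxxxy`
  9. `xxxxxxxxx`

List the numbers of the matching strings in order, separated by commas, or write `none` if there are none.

1, 3, 7, 8, 9

1 → match
2 → no match — must start with `xx`
3 → match
4 → no match
5 → no match
6 → no match — must start with `xx`
7 → match
8 → match
9 → match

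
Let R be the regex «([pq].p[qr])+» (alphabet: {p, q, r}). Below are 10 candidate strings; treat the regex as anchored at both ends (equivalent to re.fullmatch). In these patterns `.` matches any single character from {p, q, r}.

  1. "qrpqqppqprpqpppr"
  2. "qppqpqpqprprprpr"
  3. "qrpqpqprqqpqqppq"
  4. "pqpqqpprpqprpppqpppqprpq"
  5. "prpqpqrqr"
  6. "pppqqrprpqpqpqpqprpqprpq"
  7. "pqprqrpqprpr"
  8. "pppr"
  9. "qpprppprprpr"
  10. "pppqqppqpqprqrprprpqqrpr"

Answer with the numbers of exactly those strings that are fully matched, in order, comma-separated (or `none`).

1, 2, 3, 4, 6, 7, 8, 9, 10

1 → match
2 → match
3 → match
4 → match
5 → no match
6 → match
7 → match
8 → match
9 → match
10 → match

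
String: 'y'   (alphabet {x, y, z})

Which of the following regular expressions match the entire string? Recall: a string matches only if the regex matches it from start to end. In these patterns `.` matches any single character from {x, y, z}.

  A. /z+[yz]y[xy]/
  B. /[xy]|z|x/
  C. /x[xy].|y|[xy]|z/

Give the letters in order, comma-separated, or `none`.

A → no match — must start with 'z'
B → match
C → match

B, C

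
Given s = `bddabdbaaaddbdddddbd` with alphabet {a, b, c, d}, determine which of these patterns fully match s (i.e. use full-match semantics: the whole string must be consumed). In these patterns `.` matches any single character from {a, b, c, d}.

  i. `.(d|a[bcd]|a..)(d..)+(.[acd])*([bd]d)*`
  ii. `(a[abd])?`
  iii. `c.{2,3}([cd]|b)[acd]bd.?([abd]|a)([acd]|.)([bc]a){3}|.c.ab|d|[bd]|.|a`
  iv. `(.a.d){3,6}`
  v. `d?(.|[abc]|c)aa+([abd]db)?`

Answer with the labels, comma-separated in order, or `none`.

i

i → match
ii → no match
iii → no match
iv → no match
v → no match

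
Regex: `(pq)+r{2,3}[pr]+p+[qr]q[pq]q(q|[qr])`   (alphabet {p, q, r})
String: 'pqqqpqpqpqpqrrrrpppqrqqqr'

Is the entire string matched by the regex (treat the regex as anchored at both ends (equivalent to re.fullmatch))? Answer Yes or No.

No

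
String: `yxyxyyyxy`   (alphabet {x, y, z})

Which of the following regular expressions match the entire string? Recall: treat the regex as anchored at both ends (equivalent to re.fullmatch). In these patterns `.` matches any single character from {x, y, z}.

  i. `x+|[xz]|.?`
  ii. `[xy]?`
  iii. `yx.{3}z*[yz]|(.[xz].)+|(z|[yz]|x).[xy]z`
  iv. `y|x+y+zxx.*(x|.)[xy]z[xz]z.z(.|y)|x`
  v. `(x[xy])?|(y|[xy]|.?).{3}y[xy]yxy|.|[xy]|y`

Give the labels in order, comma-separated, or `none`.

v

i → no match
ii → no match
iii → no match
iv → no match
v → match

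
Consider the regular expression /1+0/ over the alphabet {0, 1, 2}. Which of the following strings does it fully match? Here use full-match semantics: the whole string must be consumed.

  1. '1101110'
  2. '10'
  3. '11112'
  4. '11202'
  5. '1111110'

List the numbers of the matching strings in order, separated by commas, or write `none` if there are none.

1. '1101110' → no match
2. '10' → match
3. '11112' → no match — must end with '10'
4. '11202' → no match — must end with '10'
5. '1111110' → match

2, 5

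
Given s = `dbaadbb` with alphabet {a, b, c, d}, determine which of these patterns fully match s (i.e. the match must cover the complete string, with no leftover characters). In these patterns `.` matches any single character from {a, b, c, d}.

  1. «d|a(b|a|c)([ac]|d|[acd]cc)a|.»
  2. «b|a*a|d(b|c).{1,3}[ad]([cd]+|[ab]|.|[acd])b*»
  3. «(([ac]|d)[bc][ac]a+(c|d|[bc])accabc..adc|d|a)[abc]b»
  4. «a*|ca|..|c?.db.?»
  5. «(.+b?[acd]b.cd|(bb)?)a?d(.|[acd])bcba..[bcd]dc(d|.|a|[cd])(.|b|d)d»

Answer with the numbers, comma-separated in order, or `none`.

2

1 → no match
2 → match
3 → no match
4 → no match
5 → no match — must end with `d`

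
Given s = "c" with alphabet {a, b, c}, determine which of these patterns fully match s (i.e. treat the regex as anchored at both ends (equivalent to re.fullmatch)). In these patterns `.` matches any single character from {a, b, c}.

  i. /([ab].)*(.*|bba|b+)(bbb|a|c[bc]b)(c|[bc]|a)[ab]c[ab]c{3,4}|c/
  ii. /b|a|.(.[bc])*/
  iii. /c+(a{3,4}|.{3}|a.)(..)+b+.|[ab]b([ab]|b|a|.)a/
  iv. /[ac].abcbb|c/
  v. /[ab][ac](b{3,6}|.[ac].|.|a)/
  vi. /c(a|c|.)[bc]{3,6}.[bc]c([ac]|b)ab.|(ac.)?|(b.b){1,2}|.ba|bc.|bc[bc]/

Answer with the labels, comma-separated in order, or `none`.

i → match
ii → match
iii → no match
iv → match
v → no match
vi → no match

i, ii, iv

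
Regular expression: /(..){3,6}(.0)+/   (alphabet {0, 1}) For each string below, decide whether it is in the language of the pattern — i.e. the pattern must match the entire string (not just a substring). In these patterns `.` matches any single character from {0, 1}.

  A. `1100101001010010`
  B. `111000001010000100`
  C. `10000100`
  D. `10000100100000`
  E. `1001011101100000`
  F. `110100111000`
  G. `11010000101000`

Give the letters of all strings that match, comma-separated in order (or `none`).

A → match
B → no match
C → match
D → match
E → match
F → match
G → match

A, C, D, E, F, G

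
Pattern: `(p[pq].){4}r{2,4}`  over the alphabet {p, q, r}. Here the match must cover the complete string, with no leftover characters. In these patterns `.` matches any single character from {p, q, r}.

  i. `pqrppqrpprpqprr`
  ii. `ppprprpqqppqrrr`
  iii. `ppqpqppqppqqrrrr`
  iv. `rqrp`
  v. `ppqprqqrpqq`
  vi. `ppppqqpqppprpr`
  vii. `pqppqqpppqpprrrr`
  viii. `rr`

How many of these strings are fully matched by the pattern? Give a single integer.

i → no match
ii → no match
iii → match
iv → no match — must start with `p`
v → no match — must end with `r`
vi → no match
vii → no match
viii → no match — must start with `p`
Total matched: 1

1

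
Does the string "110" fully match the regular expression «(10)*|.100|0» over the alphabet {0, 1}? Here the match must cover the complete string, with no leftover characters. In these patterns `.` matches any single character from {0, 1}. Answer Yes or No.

No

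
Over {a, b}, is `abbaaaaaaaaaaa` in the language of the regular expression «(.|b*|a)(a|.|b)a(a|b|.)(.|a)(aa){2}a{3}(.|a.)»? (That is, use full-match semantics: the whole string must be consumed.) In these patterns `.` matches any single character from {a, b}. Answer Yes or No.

No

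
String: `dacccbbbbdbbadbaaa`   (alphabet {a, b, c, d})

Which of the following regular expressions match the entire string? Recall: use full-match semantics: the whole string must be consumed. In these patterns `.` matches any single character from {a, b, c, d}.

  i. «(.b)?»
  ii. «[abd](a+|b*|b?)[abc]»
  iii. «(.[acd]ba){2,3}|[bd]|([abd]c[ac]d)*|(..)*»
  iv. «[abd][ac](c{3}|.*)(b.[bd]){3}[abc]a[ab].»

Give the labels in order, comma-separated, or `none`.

i → no match
ii → no match
iii → match
iv → match

iii, iv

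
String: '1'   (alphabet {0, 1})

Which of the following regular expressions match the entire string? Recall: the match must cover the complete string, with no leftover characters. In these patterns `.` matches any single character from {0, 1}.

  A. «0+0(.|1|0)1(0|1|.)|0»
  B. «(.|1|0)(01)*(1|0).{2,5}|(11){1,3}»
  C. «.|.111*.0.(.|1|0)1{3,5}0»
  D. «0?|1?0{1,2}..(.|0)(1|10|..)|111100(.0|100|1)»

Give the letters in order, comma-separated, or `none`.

C

A → no match — must start with '0'
B → no match
C → match
D → no match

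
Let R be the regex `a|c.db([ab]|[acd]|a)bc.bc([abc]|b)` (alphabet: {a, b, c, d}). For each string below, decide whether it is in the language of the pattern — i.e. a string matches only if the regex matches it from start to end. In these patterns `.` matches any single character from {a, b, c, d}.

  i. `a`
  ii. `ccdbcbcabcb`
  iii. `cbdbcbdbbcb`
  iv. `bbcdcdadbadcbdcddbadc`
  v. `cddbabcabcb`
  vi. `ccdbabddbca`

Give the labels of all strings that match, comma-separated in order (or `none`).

i, ii, v

i → match
ii → match
iii → no match
iv → no match
v → match
vi → no match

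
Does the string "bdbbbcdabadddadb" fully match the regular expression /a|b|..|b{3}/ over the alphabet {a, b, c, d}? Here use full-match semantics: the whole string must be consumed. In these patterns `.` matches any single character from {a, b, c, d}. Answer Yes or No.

No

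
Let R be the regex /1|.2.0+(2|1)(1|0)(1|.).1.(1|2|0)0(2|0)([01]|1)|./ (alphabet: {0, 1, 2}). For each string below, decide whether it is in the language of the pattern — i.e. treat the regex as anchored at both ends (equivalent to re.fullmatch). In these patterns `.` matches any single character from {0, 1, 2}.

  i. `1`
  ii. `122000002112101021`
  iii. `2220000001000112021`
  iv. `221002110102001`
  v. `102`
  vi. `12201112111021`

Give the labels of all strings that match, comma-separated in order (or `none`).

i. `1` → match
ii → match
iii → match
iv → match
v. `102` → no match
vi → match

i, ii, iii, iv, vi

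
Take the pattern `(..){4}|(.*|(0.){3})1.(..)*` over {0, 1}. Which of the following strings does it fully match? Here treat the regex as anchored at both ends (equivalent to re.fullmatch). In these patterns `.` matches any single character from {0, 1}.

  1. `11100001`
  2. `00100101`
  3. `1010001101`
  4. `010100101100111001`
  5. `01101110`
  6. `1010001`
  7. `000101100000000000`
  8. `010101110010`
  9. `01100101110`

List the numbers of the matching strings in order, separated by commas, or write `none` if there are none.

1, 2, 3, 4, 5, 7, 8, 9

1 → match
2 → match
3 → match
4 → match
5 → match
6 → no match
7 → match
8 → match
9 → match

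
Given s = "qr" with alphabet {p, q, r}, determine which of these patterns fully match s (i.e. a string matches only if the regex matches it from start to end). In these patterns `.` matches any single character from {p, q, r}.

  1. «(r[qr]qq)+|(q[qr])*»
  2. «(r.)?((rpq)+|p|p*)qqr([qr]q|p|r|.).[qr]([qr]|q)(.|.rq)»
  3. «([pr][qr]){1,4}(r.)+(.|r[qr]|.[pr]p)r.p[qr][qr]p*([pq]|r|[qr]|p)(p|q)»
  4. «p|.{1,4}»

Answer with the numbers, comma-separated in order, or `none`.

1 → match
2 → no match
3 → no match
4 → match

1, 4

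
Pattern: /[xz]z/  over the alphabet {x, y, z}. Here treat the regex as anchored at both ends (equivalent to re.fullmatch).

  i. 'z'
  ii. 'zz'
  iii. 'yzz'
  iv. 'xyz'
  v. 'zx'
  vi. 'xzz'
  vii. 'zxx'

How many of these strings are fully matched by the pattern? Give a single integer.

1

i → no match
ii → match
iii → no match
iv → no match
v → no match — must end with 'z'
vi → no match
vii → no match — must end with 'z'
Total matched: 1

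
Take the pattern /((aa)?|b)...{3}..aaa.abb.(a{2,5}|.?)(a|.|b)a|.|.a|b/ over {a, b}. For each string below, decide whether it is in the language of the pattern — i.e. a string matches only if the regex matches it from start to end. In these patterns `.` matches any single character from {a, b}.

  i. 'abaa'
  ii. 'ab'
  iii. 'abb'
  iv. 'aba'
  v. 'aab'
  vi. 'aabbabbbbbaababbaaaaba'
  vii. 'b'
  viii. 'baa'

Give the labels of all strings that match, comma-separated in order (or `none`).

i. 'abaa' → no match
ii. 'ab' → no match
iii. 'abb' → no match
iv. 'aba' → no match
v. 'aab' → no match
vi → no match
vii. 'b' → match
viii. 'baa' → no match

vii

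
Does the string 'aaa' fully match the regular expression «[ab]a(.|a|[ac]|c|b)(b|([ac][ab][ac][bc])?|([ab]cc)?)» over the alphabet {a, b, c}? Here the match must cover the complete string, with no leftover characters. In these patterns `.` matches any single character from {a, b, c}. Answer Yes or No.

Yes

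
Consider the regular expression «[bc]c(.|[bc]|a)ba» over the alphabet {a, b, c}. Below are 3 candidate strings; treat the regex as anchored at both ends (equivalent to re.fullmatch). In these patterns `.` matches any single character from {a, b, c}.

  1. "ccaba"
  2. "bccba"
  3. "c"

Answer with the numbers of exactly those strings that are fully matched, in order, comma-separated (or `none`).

1 → match
2 → match
3 → no match — must end with "ba"

1, 2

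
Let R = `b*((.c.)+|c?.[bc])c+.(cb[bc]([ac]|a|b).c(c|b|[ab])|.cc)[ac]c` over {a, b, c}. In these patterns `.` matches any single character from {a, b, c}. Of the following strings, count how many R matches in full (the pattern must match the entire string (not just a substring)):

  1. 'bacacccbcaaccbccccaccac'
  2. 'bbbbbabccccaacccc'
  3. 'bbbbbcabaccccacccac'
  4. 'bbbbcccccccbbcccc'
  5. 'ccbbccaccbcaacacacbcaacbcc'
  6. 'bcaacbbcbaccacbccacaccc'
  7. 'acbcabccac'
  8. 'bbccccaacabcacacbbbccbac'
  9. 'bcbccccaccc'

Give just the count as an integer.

1 → match
2 → match
3 → no match
4 → match
5 → match
6 → no match
7 → match
8 → match
9 → no match
Total matched: 6

6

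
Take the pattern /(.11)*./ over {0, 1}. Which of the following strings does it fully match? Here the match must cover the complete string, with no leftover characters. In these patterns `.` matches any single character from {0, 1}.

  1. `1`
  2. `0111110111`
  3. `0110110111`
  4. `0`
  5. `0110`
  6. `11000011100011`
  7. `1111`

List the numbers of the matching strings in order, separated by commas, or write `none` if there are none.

1, 2, 3, 4, 5, 7

1. `1` → match
2. `0111110111` → match
3. `0110110111` → match
4. `0` → match
5. `0110` → match
6 → no match
7. `1111` → match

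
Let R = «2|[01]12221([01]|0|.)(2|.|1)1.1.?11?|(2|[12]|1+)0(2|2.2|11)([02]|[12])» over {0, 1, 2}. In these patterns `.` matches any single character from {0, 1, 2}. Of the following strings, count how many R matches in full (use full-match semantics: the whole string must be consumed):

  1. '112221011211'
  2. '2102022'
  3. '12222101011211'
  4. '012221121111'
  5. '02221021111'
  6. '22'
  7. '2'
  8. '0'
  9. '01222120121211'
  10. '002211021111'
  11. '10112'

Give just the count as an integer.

1. '112221011211' → match
2. '2102022' → no match
3 → no match
4. '012221121111' → match
5. '02221021111' → no match
6. '22' → no match
7. '2' → match
8. '0' → no match
9 → match
10. '002211021111' → no match
11. '10112' → match
Total matched: 5

5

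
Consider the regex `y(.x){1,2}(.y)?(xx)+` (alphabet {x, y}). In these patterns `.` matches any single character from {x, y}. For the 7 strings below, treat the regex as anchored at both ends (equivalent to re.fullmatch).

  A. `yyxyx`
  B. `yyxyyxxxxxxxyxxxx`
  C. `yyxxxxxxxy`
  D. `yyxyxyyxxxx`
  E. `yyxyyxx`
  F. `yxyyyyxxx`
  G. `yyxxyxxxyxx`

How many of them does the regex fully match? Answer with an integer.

A → no match — must end with `xx`
B → no match
C → no match — must end with `xx`
D → match
E → match
F → no match
G → no match
Total matched: 2

2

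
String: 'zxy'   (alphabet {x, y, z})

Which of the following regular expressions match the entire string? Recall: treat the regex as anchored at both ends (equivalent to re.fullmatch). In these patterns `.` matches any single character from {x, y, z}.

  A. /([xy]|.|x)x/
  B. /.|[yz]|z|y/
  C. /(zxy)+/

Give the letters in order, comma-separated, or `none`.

C

A → no match — must end with 'x'
B → no match
C → match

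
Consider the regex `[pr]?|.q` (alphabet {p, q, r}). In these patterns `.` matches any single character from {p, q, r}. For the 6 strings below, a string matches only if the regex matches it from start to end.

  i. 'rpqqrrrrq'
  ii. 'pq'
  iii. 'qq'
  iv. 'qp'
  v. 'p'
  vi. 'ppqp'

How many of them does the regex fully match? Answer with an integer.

3

i → no match
ii → match
iii → match
iv → no match
v → match
vi → no match
Total matched: 3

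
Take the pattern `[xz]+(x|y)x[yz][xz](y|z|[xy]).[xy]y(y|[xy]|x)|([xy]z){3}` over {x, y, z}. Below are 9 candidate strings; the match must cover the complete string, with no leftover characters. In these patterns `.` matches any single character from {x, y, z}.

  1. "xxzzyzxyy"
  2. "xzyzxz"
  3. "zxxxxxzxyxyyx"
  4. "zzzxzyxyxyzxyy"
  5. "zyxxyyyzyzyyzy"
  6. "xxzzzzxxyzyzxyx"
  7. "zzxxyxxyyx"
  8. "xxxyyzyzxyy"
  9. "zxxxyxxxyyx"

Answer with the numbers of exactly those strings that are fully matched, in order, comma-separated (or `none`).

2, 3, 4, 6, 9

1 → no match
2 → match
3 → match
4 → match
5 → no match
6 → match
7 → no match
8 → no match
9 → match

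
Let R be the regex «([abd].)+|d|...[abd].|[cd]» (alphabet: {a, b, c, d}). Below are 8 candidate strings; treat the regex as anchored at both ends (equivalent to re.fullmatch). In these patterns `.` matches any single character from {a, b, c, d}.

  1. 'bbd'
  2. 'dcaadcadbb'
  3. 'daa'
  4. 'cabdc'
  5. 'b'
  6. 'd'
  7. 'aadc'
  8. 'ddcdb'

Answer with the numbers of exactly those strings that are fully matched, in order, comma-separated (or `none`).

2, 4, 6, 7, 8

1. 'bbd' → no match
2. 'dcaadcadbb' → match
3. 'daa' → no match
4. 'cabdc' → match
5. 'b' → no match
6. 'd' → match
7. 'aadc' → match
8. 'ddcdb' → match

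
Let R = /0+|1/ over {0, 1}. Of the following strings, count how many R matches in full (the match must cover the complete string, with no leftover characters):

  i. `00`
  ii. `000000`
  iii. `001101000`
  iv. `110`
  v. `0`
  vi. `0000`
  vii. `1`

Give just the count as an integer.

5

i → match
ii → match
iii → no match
iv → no match
v → match
vi → match
vii → match
Total matched: 5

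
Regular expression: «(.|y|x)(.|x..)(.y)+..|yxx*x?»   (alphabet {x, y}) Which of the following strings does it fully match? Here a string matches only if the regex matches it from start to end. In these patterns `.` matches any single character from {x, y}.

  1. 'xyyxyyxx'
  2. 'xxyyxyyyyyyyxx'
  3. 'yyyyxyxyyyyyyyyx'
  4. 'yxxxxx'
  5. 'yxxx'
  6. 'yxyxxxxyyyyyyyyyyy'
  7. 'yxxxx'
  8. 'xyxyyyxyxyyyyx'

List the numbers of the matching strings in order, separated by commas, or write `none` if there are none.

2, 3, 4, 5, 7, 8

1 → no match
2 → match
3 → match
4 → match
5 → match
6 → no match
7 → match
8 → match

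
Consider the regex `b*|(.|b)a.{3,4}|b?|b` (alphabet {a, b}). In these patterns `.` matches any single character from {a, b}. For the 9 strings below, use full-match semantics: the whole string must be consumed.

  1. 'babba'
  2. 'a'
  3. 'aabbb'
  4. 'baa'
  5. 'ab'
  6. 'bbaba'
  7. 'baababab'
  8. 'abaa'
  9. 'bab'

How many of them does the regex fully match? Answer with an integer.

2

1 → match
2 → no match
3 → match
4 → no match
5 → no match
6 → no match
7 → no match
8 → no match
9 → no match
Total matched: 2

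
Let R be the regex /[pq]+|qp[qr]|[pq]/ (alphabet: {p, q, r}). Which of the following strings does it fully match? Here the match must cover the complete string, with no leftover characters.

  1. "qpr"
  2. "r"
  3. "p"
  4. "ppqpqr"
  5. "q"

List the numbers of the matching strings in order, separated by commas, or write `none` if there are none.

1, 3, 5

1 → match
2 → no match
3 → match
4 → no match
5 → match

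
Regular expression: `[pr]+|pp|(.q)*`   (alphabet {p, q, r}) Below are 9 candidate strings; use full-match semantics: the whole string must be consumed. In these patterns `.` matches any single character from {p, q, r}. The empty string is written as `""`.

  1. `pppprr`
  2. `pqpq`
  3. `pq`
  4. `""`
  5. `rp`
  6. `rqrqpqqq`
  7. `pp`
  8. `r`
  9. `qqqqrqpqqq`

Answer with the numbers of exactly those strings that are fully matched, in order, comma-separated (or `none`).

1 → match
2 → match
3 → match
4 → match
5 → match
6 → match
7 → match
8 → match
9 → match

1, 2, 3, 4, 5, 6, 7, 8, 9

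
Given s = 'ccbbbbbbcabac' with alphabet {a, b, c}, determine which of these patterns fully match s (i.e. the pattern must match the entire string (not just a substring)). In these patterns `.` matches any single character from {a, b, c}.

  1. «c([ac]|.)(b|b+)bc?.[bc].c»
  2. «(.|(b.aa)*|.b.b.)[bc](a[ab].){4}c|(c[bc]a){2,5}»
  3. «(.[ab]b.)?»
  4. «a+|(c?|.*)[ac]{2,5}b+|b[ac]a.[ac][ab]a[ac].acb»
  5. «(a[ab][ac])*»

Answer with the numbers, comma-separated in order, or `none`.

1 → match
2 → no match
3 → no match
4 → no match
5 → no match

1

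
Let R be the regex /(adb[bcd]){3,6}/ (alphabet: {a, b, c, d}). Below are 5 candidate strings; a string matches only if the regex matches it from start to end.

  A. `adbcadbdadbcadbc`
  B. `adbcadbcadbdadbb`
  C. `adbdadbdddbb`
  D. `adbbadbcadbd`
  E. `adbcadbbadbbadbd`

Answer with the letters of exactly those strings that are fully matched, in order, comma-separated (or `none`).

A, B, D, E

A → match
B → match
C. `adbdadbdddbb` → no match
D. `adbbadbcadbd` → match
E → match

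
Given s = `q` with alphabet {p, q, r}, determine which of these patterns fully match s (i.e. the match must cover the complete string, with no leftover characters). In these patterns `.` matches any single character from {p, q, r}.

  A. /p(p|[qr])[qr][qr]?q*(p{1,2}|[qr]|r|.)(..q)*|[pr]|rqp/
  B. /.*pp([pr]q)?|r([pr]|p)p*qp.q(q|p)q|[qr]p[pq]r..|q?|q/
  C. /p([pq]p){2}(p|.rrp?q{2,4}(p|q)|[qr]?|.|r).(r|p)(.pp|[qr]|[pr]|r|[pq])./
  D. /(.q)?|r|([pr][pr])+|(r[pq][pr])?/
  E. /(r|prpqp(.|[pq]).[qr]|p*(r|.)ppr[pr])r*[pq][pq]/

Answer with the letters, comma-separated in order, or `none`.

A → no match
B → match
C → no match — must start with `p`
D → no match
E → no match

B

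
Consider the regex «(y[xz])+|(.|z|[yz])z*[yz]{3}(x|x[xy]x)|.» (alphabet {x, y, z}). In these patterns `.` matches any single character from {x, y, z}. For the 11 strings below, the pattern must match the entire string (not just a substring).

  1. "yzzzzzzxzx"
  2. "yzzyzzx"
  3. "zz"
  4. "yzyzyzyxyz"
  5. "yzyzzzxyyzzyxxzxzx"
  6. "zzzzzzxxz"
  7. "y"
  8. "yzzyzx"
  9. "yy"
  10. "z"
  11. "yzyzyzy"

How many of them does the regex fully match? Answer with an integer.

5

1. "yzzzzzzxzx" → no match
2. "yzzyzzx" → match
3. "zz" → no match
4. "yzyzyzyxyz" → match
5 → no match
6. "zzzzzzxxz" → no match
7. "y" → match
8. "yzzyzx" → match
9. "yy" → no match
10. "z" → match
11. "yzyzyzy" → no match
Total matched: 5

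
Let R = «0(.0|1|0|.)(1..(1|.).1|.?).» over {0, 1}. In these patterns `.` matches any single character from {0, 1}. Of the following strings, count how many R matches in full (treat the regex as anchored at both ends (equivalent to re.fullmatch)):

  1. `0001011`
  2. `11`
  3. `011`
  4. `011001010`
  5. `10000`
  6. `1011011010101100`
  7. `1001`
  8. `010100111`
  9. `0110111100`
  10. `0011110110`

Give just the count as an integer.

2

1 → no match
2 → no match — must start with `0`
3 → match
4 → match
5 → no match — must start with `0`
6 → no match — must start with `0`
7 → no match — must start with `0`
8 → no match
9 → no match
10 → no match
Total matched: 2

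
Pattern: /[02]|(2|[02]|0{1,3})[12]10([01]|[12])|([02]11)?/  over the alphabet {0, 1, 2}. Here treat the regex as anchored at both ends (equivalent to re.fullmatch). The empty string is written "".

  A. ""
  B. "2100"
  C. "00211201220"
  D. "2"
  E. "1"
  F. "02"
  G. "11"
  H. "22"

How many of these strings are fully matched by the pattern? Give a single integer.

2

A → match
B → no match
C → no match
D → match
E → no match
F → no match
G → no match
H → no match
Total matched: 2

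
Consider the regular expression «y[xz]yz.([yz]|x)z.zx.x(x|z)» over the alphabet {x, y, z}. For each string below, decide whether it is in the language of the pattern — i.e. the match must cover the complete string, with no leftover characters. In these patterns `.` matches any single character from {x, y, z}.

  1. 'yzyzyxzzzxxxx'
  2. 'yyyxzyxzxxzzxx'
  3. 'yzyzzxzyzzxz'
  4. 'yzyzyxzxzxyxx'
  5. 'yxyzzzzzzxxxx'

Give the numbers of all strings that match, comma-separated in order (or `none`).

1 → match
2 → no match
3 → no match
4 → match
5 → match

1, 4, 5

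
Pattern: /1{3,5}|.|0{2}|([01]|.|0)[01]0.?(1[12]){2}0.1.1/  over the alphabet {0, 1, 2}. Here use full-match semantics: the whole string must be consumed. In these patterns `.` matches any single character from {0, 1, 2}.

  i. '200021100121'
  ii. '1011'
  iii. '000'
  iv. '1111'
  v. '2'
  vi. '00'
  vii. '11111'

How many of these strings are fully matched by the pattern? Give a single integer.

i → no match
ii → no match
iii → no match
iv → match
v → match
vi → match
vii → match
Total matched: 4

4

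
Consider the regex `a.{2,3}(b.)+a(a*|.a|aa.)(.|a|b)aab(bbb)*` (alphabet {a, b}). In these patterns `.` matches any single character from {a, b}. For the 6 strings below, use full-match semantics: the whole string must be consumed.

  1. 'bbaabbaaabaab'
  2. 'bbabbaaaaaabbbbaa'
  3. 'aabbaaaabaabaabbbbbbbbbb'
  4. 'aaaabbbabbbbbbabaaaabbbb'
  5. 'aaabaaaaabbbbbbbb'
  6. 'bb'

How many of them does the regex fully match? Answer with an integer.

1 → no match — must start with 'a'
2 → no match — must start with 'a'
3 → no match
4 → match
5 → no match
6. 'bb' → no match — must start with 'a'
Total matched: 1

1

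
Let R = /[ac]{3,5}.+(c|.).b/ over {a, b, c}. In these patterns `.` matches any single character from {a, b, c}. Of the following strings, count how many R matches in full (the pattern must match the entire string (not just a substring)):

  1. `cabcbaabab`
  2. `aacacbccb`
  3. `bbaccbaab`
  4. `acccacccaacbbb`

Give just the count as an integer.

1 → no match
2 → match
3 → no match
4 → match
Total matched: 2

2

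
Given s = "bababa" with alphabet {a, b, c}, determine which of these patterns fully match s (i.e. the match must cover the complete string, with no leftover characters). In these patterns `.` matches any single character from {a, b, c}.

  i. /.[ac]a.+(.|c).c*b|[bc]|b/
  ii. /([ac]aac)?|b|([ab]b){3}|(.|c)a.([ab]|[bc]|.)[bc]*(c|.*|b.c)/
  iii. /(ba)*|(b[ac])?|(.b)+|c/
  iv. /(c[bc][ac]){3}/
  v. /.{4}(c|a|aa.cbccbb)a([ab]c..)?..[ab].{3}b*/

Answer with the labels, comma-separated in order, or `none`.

ii, iii

i → no match
ii → match
iii → match
iv → no match — must start with "c"
v → no match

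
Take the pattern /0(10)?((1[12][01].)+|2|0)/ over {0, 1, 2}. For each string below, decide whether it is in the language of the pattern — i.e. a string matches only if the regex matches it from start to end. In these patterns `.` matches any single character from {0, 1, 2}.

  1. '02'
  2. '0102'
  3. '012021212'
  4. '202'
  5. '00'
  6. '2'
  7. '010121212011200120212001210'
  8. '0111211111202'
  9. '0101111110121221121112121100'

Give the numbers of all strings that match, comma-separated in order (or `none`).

1 → match
2 → match
3 → match
4 → no match — must start with '0'
5 → match
6 → no match — must start with '0'
7 → match
8 → match
9 → no match

1, 2, 3, 5, 7, 8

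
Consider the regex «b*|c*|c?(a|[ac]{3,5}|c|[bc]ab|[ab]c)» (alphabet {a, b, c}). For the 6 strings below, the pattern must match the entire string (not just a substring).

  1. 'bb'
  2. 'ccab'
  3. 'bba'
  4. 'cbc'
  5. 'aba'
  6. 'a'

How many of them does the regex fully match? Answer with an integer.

4

1 → match
2 → match
3 → no match
4 → match
5 → no match
6 → match
Total matched: 4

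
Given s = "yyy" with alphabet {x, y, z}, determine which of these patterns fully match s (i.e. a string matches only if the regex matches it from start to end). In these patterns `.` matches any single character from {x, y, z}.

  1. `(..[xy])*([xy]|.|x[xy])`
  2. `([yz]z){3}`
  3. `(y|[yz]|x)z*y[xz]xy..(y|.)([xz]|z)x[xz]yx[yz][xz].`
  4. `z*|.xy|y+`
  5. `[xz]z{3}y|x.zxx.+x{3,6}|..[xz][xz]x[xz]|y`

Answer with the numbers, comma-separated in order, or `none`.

1 → no match
2 → no match — must end with "z"
3 → no match
4 → match
5 → no match

4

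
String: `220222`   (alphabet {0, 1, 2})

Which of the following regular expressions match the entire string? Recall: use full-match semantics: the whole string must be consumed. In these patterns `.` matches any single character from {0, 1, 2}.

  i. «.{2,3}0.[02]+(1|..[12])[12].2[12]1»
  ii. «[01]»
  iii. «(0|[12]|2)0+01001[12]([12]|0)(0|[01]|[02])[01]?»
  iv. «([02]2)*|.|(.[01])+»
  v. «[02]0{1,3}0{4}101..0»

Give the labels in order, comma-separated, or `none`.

i → no match — must end with `1`
ii → no match
iii → no match
iv → match
v → no match — must end with `0`

iv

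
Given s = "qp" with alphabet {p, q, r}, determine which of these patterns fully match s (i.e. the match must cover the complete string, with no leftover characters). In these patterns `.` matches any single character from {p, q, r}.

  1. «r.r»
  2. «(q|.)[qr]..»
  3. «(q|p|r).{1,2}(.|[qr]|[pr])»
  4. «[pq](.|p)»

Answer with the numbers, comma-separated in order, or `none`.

4

1 → no match — must start with "r"
2 → no match
3 → no match
4 → match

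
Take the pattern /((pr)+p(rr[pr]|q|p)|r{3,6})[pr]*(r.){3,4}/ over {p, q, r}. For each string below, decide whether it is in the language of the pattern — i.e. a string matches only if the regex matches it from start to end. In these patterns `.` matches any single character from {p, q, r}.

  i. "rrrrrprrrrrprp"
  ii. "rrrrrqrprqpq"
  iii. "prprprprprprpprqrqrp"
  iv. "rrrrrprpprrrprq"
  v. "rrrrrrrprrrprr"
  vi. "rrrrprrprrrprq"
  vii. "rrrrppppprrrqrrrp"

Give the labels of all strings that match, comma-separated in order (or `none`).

i → match
ii → no match
iii → match
iv → match
v → match
vi → match
vii → match

i, iii, iv, v, vi, vii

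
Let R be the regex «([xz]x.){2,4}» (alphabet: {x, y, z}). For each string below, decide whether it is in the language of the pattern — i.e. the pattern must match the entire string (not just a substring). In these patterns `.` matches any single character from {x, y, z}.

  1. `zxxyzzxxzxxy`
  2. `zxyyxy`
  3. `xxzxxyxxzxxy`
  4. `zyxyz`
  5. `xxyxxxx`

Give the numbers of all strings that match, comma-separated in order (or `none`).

1 → no match
2 → no match
3 → match
4 → no match
5 → no match

3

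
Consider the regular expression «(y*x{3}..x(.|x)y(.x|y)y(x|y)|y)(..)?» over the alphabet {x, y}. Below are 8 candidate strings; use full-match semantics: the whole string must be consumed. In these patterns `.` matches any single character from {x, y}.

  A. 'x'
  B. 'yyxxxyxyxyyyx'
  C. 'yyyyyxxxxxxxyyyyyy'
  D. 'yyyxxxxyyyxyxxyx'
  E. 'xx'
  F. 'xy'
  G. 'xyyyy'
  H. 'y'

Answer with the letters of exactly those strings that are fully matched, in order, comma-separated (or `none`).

A → no match
B → no match
C → match
D → no match
E → no match
F → no match
G → no match
H → match

C, H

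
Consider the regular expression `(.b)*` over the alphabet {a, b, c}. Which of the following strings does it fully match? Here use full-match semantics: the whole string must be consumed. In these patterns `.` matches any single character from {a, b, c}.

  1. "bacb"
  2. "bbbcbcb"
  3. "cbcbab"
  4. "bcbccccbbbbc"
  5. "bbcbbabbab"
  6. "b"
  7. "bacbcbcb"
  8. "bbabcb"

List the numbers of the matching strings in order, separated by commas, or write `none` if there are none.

3, 8

1 → no match
2 → no match
3 → match
4 → no match
5 → no match
6 → no match
7 → no match
8 → match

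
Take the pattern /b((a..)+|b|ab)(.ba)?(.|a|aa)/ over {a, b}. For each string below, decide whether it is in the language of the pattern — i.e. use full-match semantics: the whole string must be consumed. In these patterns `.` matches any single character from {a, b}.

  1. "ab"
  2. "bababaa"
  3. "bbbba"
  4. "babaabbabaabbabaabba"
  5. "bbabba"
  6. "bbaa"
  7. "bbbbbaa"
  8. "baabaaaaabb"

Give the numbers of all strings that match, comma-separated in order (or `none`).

1 → no match — must start with "b"
2 → match
3 → no match
4 → match
5 → no match
6 → match
7 → no match
8 → match

2, 4, 6, 8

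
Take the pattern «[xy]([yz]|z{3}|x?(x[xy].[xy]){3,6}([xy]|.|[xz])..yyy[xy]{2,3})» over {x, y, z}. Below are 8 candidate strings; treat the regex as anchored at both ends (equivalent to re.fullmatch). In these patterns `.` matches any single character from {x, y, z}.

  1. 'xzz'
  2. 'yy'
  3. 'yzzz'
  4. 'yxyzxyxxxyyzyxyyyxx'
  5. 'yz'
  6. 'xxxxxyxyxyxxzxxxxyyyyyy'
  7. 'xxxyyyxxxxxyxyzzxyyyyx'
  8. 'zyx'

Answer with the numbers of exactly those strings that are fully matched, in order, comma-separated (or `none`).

2, 3, 5, 6, 7

1 → no match
2 → match
3 → match
4 → no match
5 → match
6 → match
7 → match
8 → no match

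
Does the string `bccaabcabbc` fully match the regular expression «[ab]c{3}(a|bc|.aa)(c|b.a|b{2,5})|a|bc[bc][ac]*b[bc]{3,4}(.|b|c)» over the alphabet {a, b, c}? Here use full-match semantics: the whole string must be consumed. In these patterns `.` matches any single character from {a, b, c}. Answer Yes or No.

No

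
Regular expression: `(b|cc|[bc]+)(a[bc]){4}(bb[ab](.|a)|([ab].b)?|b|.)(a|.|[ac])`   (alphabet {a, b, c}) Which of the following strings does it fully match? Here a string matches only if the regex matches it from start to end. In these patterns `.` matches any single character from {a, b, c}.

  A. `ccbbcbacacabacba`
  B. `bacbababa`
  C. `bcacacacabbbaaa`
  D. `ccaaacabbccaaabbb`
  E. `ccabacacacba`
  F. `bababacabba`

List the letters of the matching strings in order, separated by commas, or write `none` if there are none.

A, C, E, F

A → match
B → no match
C → match
D → no match
E → match
F → match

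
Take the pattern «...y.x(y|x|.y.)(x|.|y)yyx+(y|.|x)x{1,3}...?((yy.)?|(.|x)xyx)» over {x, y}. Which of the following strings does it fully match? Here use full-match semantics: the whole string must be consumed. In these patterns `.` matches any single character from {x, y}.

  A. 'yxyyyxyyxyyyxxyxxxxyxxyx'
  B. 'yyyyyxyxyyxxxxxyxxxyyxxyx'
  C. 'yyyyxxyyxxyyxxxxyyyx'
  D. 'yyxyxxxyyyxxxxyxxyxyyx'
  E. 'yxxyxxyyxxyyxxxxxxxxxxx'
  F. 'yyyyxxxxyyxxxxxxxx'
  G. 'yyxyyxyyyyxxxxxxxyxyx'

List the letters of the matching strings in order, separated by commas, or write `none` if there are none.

A, B, C, D, E, F, G

A → match
B → match
C → match
D → match
E → match
F → match
G → match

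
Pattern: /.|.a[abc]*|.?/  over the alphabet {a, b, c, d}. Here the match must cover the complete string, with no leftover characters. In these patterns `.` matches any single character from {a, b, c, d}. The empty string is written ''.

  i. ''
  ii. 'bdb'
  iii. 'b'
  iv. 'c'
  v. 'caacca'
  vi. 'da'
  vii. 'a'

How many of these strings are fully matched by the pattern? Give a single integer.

6

i → match
ii → no match
iii → match
iv → match
v → match
vi → match
vii → match
Total matched: 6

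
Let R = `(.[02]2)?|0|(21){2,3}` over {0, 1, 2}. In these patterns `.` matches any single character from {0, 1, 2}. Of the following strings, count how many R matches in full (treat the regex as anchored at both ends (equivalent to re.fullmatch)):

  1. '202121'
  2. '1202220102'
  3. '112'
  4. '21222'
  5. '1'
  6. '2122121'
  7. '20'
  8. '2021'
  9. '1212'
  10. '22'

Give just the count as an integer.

0

1 → no match
2 → no match
3 → no match
4 → no match
5 → no match
6 → no match
7 → no match
8 → no match
9 → no match
10 → no match
Total matched: 0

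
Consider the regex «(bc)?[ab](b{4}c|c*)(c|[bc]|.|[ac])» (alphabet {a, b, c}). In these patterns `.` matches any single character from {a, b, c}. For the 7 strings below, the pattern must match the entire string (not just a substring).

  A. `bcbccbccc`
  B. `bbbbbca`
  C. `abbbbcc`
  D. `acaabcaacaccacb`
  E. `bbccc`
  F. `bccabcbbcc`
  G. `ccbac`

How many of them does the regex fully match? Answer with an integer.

A → no match
B → match
C → match
D → no match
E → no match
F → no match
G → no match
Total matched: 2

2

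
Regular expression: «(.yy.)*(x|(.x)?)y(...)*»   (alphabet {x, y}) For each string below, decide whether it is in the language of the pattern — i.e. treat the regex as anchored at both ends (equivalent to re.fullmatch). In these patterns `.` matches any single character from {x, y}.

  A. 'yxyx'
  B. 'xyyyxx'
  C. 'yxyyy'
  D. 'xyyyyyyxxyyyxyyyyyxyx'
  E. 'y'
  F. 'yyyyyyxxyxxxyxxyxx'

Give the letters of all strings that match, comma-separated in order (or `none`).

A, E

A → match
B → no match
C → no match
D → no match
E → match
F → no match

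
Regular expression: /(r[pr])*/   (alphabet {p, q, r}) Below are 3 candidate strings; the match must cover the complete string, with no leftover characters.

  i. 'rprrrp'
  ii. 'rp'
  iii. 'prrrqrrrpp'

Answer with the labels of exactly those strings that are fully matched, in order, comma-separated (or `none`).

i, ii

i. 'rprrrp' → match
ii. 'rp' → match
iii. 'prrrqrrrpp' → no match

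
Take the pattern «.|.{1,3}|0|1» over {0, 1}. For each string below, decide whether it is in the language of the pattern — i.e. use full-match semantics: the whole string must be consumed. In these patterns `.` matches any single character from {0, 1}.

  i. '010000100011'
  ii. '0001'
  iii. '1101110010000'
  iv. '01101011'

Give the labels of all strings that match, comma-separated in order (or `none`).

none

i → no match
ii → no match
iii → no match
iv → no match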